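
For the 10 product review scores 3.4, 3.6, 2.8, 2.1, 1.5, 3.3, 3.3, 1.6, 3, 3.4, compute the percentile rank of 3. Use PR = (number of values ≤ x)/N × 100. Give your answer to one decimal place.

N = 10.
Strictly below 3: 4. Equal to 3: 1.
PR = 5/10 × 100 = 50.0

50.0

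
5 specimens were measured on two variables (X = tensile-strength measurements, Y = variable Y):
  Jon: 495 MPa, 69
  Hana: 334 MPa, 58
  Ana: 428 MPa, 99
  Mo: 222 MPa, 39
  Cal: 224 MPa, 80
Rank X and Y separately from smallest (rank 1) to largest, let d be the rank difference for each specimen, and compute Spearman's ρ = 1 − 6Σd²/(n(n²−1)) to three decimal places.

Ranks of variable 1: 5, 3, 4, 1, 2
Ranks of variable 2: 3, 2, 5, 1, 4
d = r₁ − r₂: 2, 1, -1, 0, -2
d²: 4, 1, 1, 0, 4; Σd² = 10
ρ = 1 − 6·10/(5·24) = 1 − 60/120 = 0.500

0.500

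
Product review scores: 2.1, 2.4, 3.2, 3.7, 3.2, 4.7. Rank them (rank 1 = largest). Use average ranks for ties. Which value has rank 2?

3.7

Sorted (descending): 4.7, 3.7, 3.2, 3.2, 2.4, 2.1
The 2 values of 3.2 occupy positions 3–4 → average rank (3+4)/2 = 3.5.
Rank 2 → value 3.7.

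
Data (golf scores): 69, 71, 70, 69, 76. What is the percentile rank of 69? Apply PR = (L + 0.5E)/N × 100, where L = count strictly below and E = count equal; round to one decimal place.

20.0

N = 5.
Strictly below 69: 0. Equal to 69: 2.
PR = (0 + 0.5·2)/5 × 100 = 20.0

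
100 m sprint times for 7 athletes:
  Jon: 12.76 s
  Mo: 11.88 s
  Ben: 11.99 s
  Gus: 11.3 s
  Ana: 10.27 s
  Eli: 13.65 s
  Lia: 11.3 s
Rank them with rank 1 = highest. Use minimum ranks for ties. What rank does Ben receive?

Sorted (descending): 13.65, 12.76, 11.99, 11.88, 11.3, 11.3, 10.27
The 2 values of 11.3 occupy positions 5–6 → each gets rank 5.
Ben has value 11.99 s → rank 3.

3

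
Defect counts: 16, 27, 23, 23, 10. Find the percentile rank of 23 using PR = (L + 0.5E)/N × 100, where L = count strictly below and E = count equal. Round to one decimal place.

N = 5.
Strictly below 23: 2. Equal to 23: 2.
PR = (2 + 0.5·2)/5 × 100 = 60.0

60.0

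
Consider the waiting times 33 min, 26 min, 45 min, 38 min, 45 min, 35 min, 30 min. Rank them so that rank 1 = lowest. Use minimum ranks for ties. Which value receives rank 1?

26

Sorted (ascending): 26, 30, 33, 35, 38, 45, 45
The 2 values of 45 occupy positions 6–7 → each gets rank 6.
Rank 1 → value 26.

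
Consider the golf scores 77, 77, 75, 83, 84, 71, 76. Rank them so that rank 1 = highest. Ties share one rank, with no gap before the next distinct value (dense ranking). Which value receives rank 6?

Sorted (descending): 84, 83, 77, 77, 76, 75, 71
The 2 values of 77 share dense rank 3.
Remaining distinct values take the next consecutive integers.
Rank 6 → value 71.

71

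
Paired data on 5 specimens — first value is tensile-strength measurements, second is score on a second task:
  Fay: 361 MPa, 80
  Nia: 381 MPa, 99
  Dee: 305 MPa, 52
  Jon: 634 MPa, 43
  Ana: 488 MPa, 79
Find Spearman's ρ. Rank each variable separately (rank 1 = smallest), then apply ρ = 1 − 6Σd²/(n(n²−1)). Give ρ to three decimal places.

-0.300

Ranks of variable 1: 2, 3, 1, 5, 4
Ranks of variable 2: 4, 5, 2, 1, 3
d = r₁ − r₂: -2, -2, -1, 4, 1
d²: 4, 4, 1, 16, 1; Σd² = 26
ρ = 1 − 6·26/(5·24) = 1 − 156/120 = -0.300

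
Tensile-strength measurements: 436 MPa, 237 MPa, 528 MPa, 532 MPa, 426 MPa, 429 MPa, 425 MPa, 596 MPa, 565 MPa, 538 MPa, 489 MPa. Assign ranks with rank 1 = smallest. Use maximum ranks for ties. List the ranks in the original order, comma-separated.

Sorted (ascending): 237, 425, 426, 429, 436, 489, 528, 532, 538, 565, 596
No ties — each value takes its position as its rank.

5, 1, 7, 8, 3, 4, 2, 11, 10, 9, 6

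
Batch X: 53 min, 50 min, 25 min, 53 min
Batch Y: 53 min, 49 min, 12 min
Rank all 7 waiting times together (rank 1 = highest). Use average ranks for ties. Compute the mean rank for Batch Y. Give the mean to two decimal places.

4.67

Sorted (descending): 53, 53, 53, 50, 49, 25, 12
The 3 values of 53 occupy positions 1–3 → average rank 2.
Batch Y values → pooled ranks: 53→2, 49→5, 12→7
Mean rank = (2 + 5 + 7) / 3 = 4.67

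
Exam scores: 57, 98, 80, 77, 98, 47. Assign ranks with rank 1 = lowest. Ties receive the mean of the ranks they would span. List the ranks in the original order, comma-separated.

2, 5.5, 4, 3, 5.5, 1

Sorted (ascending): 47, 57, 77, 80, 98, 98
The 2 values of 98 occupy positions 5–6 → average rank (5+6)/2 = 5.5.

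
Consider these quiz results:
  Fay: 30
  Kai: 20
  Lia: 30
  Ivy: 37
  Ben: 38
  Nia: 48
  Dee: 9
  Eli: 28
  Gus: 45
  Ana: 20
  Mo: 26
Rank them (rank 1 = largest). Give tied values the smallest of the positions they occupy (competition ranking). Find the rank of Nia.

Sorted (descending): 48, 45, 38, 37, 30, 30, 28, 26, 20, 20, 9
The 2 values of 30 occupy positions 5–6 → each gets rank 5.
The 2 values of 20 occupy positions 9–10 → each gets rank 9.
Nia has value 48 → rank 1.

1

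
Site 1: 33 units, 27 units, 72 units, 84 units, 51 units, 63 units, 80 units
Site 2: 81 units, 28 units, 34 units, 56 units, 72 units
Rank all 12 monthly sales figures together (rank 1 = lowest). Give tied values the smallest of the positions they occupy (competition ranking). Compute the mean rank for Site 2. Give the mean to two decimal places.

6.20

Sorted (ascending): 27, 28, 33, 34, 51, 56, 63, 72, 72, 80, 81, 84
The 2 values of 72 occupy positions 8–9 → each gets rank 8.
Site 2 values → pooled ranks: 81→11, 28→2, 34→4, 56→6, 72→8
Mean rank = (11 + 2 + 4 + 6 + 8) / 5 = 6.20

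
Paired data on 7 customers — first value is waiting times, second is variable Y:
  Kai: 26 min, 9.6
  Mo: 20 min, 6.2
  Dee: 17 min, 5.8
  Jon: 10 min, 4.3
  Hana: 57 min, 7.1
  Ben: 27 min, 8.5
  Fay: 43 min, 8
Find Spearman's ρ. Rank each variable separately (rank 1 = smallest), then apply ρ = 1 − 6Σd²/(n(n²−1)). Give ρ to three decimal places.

0.643

Ranks of variable 1: 4, 3, 2, 1, 7, 5, 6
Ranks of variable 2: 7, 3, 2, 1, 4, 6, 5
d = r₁ − r₂: -3, 0, 0, 0, 3, -1, 1
d²: 9, 0, 0, 0, 9, 1, 1; Σd² = 20
ρ = 1 − 6·20/(7·48) = 1 − 120/336 = 0.643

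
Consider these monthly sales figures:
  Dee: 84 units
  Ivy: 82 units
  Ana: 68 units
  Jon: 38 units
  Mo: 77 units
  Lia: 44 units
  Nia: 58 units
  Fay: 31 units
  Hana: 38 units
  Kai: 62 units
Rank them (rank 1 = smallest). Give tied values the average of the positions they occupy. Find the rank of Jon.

Sorted (ascending): 31, 38, 38, 44, 58, 62, 68, 77, 82, 84
The 2 values of 38 occupy positions 2–3 → average rank (2+3)/2 = 2.5.
Jon has value 38 units → rank 2.5.

2.5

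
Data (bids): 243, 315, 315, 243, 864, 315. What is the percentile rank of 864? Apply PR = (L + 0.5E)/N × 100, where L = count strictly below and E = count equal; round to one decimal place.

91.7

N = 6.
Strictly below 864: 5. Equal to 864: 1.
PR = (5 + 0.5·1)/6 × 100 = 91.7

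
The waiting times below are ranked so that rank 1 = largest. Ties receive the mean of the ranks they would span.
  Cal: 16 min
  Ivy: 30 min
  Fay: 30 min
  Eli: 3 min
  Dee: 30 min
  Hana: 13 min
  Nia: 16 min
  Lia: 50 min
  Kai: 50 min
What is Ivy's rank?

4

Sorted (descending): 50, 50, 30, 30, 30, 16, 16, 13, 3
The 2 values of 50 occupy positions 1–2 → average rank (1+2)/2 = 1.5.
The 3 values of 30 occupy positions 3–5 → average rank 4.
The 2 values of 16 occupy positions 6–7 → average rank (6+7)/2 = 6.5.
Ivy has value 30 min → rank 4.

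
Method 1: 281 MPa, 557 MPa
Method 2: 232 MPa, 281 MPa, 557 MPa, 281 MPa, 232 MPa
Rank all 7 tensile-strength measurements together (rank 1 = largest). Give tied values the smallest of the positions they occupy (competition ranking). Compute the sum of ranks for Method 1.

Sorted (descending): 557, 557, 281, 281, 281, 232, 232
The 2 values of 557 occupy positions 1–2 → each gets rank 1.
The 3 values of 281 occupy positions 3–5 → each gets rank 3.
The 2 values of 232 occupy positions 6–7 → each gets rank 6.
Method 1 values → pooled ranks: 281→3, 557→1
Rank sum = 3 + 1 = 4

4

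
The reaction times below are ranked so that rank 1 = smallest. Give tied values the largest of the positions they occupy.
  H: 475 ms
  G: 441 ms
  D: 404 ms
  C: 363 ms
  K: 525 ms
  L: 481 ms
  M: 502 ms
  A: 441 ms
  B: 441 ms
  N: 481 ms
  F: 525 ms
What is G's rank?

5

Sorted (ascending): 363, 404, 441, 441, 441, 475, 481, 481, 502, 525, 525
The 3 values of 441 occupy positions 3–5 → each gets rank 5.
The 2 values of 481 occupy positions 7–8 → each gets rank 8.
The 2 values of 525 occupy positions 10–11 → each gets rank 11.
G has value 441 ms → rank 5.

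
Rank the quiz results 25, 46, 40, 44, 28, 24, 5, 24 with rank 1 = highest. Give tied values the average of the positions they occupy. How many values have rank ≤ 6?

5

Sorted (descending): 46, 44, 40, 28, 25, 24, 24, 5
The 2 values of 24 occupy positions 6–7 → average rank (6+7)/2 = 6.5.
Ranks ≤ 6: {1, 2, 3, 4, 5} → 5 values.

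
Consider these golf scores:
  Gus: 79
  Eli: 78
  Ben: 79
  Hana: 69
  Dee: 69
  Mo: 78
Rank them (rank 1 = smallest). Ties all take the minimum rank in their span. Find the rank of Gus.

5

Sorted (ascending): 69, 69, 78, 78, 79, 79
The 2 values of 69 occupy positions 1–2 → each gets rank 1.
The 2 values of 78 occupy positions 3–4 → each gets rank 3.
The 2 values of 79 occupy positions 5–6 → each gets rank 5.
Gus has value 79 → rank 5.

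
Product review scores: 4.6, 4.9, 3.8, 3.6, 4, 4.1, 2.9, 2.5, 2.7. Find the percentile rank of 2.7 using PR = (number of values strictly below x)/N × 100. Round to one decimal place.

N = 9.
Strictly below 2.7: 1. Equal to 2.7: 1.
PR = 1/9 × 100 = 11.1

11.1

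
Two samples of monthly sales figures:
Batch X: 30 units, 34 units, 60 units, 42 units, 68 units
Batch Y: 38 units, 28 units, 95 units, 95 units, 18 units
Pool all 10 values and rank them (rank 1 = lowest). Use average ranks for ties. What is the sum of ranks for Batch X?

28

Sorted (ascending): 18, 28, 30, 34, 38, 42, 60, 68, 95, 95
The 2 values of 95 occupy positions 9–10 → average rank (9+10)/2 = 9.5.
Batch X values → pooled ranks: 30→3, 34→4, 60→7, 42→6, 68→8
Rank sum = 3 + 4 + 7 + 6 + 8 = 28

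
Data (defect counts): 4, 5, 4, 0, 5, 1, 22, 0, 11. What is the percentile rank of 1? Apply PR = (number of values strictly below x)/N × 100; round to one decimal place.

22.2

N = 9.
Strictly below 1: 2. Equal to 1: 1.
PR = 2/9 × 100 = 22.2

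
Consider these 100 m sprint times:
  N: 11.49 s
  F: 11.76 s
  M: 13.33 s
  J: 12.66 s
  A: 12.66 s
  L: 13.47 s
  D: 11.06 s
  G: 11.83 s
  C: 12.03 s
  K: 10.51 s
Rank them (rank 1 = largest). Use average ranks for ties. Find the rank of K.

10

Sorted (descending): 13.47, 13.33, 12.66, 12.66, 12.03, 11.83, 11.76, 11.49, 11.06, 10.51
The 2 values of 12.66 occupy positions 3–4 → average rank (3+4)/2 = 3.5.
K has value 10.51 s → rank 10.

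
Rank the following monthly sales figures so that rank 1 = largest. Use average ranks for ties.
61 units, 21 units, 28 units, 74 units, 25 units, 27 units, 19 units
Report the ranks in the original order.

Sorted (descending): 74, 61, 28, 27, 25, 21, 19
No ties — each value takes its position as its rank.

2, 6, 3, 1, 5, 4, 7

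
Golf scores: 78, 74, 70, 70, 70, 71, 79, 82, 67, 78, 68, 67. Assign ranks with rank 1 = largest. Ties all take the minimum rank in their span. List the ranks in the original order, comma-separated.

3, 5, 7, 7, 7, 6, 2, 1, 11, 3, 10, 11

Sorted (descending): 82, 79, 78, 78, 74, 71, 70, 70, 70, 68, 67, 67
The 2 values of 78 occupy positions 3–4 → each gets rank 3.
The 3 values of 70 occupy positions 7–9 → each gets rank 7.
The 2 values of 67 occupy positions 11–12 → each gets rank 11.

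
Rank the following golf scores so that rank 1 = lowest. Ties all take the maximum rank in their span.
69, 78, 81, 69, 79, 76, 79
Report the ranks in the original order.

Sorted (ascending): 69, 69, 76, 78, 79, 79, 81
The 2 values of 69 occupy positions 1–2 → each gets rank 2.
The 2 values of 79 occupy positions 5–6 → each gets rank 6.

2, 4, 7, 2, 6, 3, 6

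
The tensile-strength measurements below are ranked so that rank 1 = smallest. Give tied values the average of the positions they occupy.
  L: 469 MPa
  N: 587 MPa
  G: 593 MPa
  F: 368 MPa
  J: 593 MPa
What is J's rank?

Sorted (ascending): 368, 469, 587, 593, 593
The 2 values of 593 occupy positions 4–5 → average rank (4+5)/2 = 4.5.
J has value 593 MPa → rank 4.5.

4.5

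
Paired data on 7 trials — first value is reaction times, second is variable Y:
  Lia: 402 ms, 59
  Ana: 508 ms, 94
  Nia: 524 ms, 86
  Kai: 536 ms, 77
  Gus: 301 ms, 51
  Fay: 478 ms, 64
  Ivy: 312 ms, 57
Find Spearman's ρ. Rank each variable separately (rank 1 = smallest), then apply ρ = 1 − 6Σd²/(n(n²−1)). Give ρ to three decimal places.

0.857

Ranks of variable 1: 3, 5, 6, 7, 1, 4, 2
Ranks of variable 2: 3, 7, 6, 5, 1, 4, 2
d = r₁ − r₂: 0, -2, 0, 2, 0, 0, 0
d²: 0, 4, 0, 4, 0, 0, 0; Σd² = 8
ρ = 1 − 6·8/(7·48) = 1 − 48/336 = 0.857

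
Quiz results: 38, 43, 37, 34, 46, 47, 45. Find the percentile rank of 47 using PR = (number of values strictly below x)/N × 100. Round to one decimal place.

N = 7.
Strictly below 47: 6. Equal to 47: 1.
PR = 6/7 × 100 = 85.7

85.7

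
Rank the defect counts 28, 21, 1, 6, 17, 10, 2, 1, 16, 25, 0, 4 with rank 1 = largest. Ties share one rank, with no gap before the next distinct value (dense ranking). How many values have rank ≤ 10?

Sorted (descending): 28, 25, 21, 17, 16, 10, 6, 4, 2, 1, 1, 0
The 2 values of 1 share dense rank 10.
Remaining distinct values take the next consecutive integers.
Ranks ≤ 10: {1, 2, 3, 4, 5, 6, 7, 8, 9, 10, 10} → 11 values.

11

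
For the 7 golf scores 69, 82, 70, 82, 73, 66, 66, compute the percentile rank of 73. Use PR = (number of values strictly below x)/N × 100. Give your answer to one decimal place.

57.1

N = 7.
Strictly below 73: 4. Equal to 73: 1.
PR = 4/7 × 100 = 57.1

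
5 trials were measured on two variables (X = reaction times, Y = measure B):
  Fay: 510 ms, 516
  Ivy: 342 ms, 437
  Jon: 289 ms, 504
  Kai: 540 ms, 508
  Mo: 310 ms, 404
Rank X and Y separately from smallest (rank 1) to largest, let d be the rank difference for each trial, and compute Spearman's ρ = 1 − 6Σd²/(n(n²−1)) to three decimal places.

0.600

Ranks of variable 1: 4, 3, 1, 5, 2
Ranks of variable 2: 5, 2, 3, 4, 1
d = r₁ − r₂: -1, 1, -2, 1, 1
d²: 1, 1, 4, 1, 1; Σd² = 8
ρ = 1 − 6·8/(5·24) = 1 − 48/120 = 0.600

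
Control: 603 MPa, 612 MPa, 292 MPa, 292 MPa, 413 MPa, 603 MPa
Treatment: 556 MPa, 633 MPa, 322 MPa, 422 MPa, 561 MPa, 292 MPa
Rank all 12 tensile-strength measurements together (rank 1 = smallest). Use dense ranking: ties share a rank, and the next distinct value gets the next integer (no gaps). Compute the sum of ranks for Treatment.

Sorted (ascending): 292, 292, 292, 322, 413, 422, 556, 561, 603, 603, 612, 633
The 3 values of 292 share dense rank 1.
The 2 values of 603 share dense rank 7.
Remaining distinct values take the next consecutive integers.
Treatment values → pooled ranks: 556→5, 633→9, 322→2, 422→4, 561→6, 292→1
Rank sum = 5 + 9 + 2 + 4 + 6 + 1 = 27

27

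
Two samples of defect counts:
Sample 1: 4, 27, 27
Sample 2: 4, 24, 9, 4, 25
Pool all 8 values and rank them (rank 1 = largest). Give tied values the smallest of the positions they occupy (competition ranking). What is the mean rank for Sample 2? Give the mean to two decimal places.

Sorted (descending): 27, 27, 25, 24, 9, 4, 4, 4
The 2 values of 27 occupy positions 1–2 → each gets rank 1.
The 3 values of 4 occupy positions 6–8 → each gets rank 6.
Sample 2 values → pooled ranks: 4→6, 24→4, 9→5, 4→6, 25→3
Mean rank = (6 + 4 + 5 + 6 + 3) / 5 = 4.80

4.80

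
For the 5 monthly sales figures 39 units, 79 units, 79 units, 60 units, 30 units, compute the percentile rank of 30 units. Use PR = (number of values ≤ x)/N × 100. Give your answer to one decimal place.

N = 5.
Strictly below 30: 0. Equal to 30: 1.
PR = 1/5 × 100 = 20.0

20.0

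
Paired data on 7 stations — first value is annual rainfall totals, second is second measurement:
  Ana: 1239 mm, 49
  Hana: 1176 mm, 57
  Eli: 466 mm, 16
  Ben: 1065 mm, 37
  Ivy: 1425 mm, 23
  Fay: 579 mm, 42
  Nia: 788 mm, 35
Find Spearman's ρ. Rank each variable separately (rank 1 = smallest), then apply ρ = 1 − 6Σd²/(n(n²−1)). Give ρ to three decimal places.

Ranks of variable 1: 6, 5, 1, 4, 7, 2, 3
Ranks of variable 2: 6, 7, 1, 4, 2, 5, 3
d = r₁ − r₂: 0, -2, 0, 0, 5, -3, 0
d²: 0, 4, 0, 0, 25, 9, 0; Σd² = 38
ρ = 1 − 6·38/(7·48) = 1 − 228/336 = 0.321

0.321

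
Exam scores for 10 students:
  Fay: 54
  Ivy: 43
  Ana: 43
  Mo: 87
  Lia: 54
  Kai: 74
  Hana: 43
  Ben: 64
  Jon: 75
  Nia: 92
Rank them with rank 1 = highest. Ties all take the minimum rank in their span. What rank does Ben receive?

5

Sorted (descending): 92, 87, 75, 74, 64, 54, 54, 43, 43, 43
The 2 values of 54 occupy positions 6–7 → each gets rank 6.
The 3 values of 43 occupy positions 8–10 → each gets rank 8.
Ben has value 64 → rank 5.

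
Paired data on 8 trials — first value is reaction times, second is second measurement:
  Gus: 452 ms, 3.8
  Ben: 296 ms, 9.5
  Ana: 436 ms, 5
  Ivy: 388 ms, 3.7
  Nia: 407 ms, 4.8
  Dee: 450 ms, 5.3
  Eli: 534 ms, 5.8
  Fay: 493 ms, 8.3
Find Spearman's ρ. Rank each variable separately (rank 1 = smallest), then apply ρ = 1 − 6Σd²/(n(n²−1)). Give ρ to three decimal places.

Ranks of variable 1: 6, 1, 4, 2, 3, 5, 8, 7
Ranks of variable 2: 2, 8, 4, 1, 3, 5, 6, 7
d = r₁ − r₂: 4, -7, 0, 1, 0, 0, 2, 0
d²: 16, 49, 0, 1, 0, 0, 4, 0; Σd² = 70
ρ = 1 − 6·70/(8·63) = 1 − 420/504 = 0.167

0.167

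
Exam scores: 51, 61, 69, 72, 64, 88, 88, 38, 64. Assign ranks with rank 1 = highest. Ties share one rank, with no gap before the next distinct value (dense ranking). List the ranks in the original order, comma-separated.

Sorted (descending): 88, 88, 72, 69, 64, 64, 61, 51, 38
The 2 values of 88 share dense rank 1.
The 2 values of 64 share dense rank 4.
Remaining distinct values take the next consecutive integers.

6, 5, 3, 2, 4, 1, 1, 7, 4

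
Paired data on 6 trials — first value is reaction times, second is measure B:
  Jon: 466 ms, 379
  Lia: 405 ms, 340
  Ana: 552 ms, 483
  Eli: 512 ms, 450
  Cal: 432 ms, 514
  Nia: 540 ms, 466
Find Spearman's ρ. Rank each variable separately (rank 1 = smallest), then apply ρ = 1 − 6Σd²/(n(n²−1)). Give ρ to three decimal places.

Ranks of variable 1: 3, 1, 6, 4, 2, 5
Ranks of variable 2: 2, 1, 5, 3, 6, 4
d = r₁ − r₂: 1, 0, 1, 1, -4, 1
d²: 1, 0, 1, 1, 16, 1; Σd² = 20
ρ = 1 − 6·20/(6·35) = 1 − 120/210 = 0.429

0.429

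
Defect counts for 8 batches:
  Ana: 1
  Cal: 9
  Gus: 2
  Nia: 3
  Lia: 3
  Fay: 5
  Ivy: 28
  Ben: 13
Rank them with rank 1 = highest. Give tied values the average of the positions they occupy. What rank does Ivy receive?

1

Sorted (descending): 28, 13, 9, 5, 3, 3, 2, 1
The 2 values of 3 occupy positions 5–6 → average rank (5+6)/2 = 5.5.
Ivy has value 28 → rank 1.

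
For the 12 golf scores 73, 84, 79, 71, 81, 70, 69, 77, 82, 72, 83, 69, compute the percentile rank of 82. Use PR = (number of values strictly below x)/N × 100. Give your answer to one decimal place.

N = 12.
Strictly below 82: 9. Equal to 82: 1.
PR = 9/12 × 100 = 75.0

75.0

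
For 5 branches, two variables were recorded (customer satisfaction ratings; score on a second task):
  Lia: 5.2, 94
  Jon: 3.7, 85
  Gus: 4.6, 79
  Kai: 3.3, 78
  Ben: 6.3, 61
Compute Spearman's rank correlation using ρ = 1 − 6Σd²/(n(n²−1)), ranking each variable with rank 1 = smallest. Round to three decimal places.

Ranks of variable 1: 4, 2, 3, 1, 5
Ranks of variable 2: 5, 4, 3, 2, 1
d = r₁ − r₂: -1, -2, 0, -1, 4
d²: 1, 4, 0, 1, 16; Σd² = 22
ρ = 1 − 6·22/(5·24) = 1 − 132/120 = -0.100

-0.100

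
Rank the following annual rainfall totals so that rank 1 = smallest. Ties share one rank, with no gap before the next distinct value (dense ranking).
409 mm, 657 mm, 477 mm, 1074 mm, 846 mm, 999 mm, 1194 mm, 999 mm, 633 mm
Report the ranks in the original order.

1, 4, 2, 7, 5, 6, 8, 6, 3

Sorted (ascending): 409, 477, 633, 657, 846, 999, 999, 1074, 1194
The 2 values of 999 share dense rank 6.
Remaining distinct values take the next consecutive integers.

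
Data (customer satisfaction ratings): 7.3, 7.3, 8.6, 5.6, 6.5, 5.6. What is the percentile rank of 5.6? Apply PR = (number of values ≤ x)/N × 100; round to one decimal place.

N = 6.
Strictly below 5.6: 0. Equal to 5.6: 2.
PR = 2/6 × 100 = 33.3

33.3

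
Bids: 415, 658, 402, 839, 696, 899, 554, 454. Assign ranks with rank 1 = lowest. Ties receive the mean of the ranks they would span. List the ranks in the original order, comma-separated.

Sorted (ascending): 402, 415, 454, 554, 658, 696, 839, 899
No ties — each value takes its position as its rank.

2, 5, 1, 7, 6, 8, 4, 3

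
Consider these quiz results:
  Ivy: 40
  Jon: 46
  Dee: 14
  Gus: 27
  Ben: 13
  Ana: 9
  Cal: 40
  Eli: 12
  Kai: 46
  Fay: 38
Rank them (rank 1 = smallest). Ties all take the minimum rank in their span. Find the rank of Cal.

Sorted (ascending): 9, 12, 13, 14, 27, 38, 40, 40, 46, 46
The 2 values of 40 occupy positions 7–8 → each gets rank 7.
The 2 values of 46 occupy positions 9–10 → each gets rank 9.
Cal has value 40 → rank 7.

7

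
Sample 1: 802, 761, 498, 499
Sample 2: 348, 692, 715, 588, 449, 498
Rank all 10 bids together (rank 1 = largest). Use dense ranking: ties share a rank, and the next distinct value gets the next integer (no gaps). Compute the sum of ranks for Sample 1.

16

Sorted (descending): 802, 761, 715, 692, 588, 499, 498, 498, 449, 348
The 2 values of 498 share dense rank 7.
Remaining distinct values take the next consecutive integers.
Sample 1 values → pooled ranks: 802→1, 761→2, 498→7, 499→6
Rank sum = 1 + 2 + 7 + 6 = 16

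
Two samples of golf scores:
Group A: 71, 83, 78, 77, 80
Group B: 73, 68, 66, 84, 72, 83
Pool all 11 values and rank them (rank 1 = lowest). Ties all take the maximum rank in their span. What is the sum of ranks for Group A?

Sorted (ascending): 66, 68, 71, 72, 73, 77, 78, 80, 83, 83, 84
The 2 values of 83 occupy positions 9–10 → each gets rank 10.
Group A values → pooled ranks: 71→3, 83→10, 78→7, 77→6, 80→8
Rank sum = 3 + 10 + 7 + 6 + 8 = 34

34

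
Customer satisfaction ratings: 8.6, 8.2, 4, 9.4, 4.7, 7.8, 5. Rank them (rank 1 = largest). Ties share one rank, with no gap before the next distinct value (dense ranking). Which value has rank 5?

5

Sorted (descending): 9.4, 8.6, 8.2, 7.8, 5, 4.7, 4
No ties — each value takes its position as its rank.
Rank 5 → value 5.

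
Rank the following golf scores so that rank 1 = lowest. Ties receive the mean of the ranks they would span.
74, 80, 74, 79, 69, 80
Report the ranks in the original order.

Sorted (ascending): 69, 74, 74, 79, 80, 80
The 2 values of 74 occupy positions 2–3 → average rank (2+3)/2 = 2.5.
The 2 values of 80 occupy positions 5–6 → average rank (5+6)/2 = 5.5.

2.5, 5.5, 2.5, 4, 1, 5.5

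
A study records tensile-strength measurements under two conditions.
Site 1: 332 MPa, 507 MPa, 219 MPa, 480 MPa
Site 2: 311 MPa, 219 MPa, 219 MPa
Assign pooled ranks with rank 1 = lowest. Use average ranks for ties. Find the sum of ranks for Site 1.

20

Sorted (ascending): 219, 219, 219, 311, 332, 480, 507
The 3 values of 219 occupy positions 1–3 → average rank 2.
Site 1 values → pooled ranks: 332→5, 507→7, 219→2, 480→6
Rank sum = 5 + 7 + 2 + 6 = 20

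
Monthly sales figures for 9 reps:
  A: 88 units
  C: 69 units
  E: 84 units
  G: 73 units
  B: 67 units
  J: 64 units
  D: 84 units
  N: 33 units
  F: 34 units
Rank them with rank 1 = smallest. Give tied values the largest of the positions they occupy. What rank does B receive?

4

Sorted (ascending): 33, 34, 64, 67, 69, 73, 84, 84, 88
The 2 values of 84 occupy positions 7–8 → each gets rank 8.
B has value 67 units → rank 4.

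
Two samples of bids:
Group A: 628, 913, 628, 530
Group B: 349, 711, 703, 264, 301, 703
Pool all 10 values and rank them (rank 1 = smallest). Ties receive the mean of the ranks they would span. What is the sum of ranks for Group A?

Sorted (ascending): 264, 301, 349, 530, 628, 628, 703, 703, 711, 913
The 2 values of 628 occupy positions 5–6 → average rank (5+6)/2 = 5.5.
The 2 values of 703 occupy positions 7–8 → average rank (7+8)/2 = 7.5.
Group A values → pooled ranks: 628→5.5, 913→10, 628→5.5, 530→4
Rank sum = 5.5 + 10 + 5.5 + 4 = 25

25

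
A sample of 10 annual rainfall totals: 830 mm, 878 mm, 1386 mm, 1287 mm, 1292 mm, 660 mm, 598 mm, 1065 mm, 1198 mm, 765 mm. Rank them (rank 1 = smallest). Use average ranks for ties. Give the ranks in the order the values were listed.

Sorted (ascending): 598, 660, 765, 830, 878, 1065, 1198, 1287, 1292, 1386
No ties — each value takes its position as its rank.

4, 5, 10, 8, 9, 2, 1, 6, 7, 3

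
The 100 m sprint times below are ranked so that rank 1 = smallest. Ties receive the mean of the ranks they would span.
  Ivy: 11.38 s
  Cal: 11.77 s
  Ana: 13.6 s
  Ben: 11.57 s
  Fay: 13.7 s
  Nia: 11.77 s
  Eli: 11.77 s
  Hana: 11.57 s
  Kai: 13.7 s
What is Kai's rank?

8.5

Sorted (ascending): 11.38, 11.57, 11.57, 11.77, 11.77, 11.77, 13.6, 13.7, 13.7
The 2 values of 11.57 occupy positions 2–3 → average rank (2+3)/2 = 2.5.
The 3 values of 11.77 occupy positions 4–6 → average rank 5.
The 2 values of 13.7 occupy positions 8–9 → average rank (8+9)/2 = 8.5.
Kai has value 13.7 s → rank 8.5.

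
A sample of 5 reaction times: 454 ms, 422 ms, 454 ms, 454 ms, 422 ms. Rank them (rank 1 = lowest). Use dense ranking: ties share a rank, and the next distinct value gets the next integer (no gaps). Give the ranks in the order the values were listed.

Sorted (ascending): 422, 422, 454, 454, 454
The 2 values of 422 share dense rank 1.
The 3 values of 454 share dense rank 2.

2, 1, 2, 2, 1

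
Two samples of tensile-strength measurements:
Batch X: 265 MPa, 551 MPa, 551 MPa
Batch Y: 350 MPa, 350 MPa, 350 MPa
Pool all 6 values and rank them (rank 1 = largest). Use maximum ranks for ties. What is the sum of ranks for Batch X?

Sorted (descending): 551, 551, 350, 350, 350, 265
The 2 values of 551 occupy positions 1–2 → each gets rank 2.
The 3 values of 350 occupy positions 3–5 → each gets rank 5.
Batch X values → pooled ranks: 265→6, 551→2, 551→2
Rank sum = 6 + 2 + 2 = 10

10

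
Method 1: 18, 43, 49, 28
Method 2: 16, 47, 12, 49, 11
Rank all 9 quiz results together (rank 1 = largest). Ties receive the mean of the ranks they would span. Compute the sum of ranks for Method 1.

Sorted (descending): 49, 49, 47, 43, 28, 18, 16, 12, 11
The 2 values of 49 occupy positions 1–2 → average rank (1+2)/2 = 1.5.
Method 1 values → pooled ranks: 18→6, 43→4, 49→1.5, 28→5
Rank sum = 6 + 4 + 1.5 + 5 = 16.5

16.5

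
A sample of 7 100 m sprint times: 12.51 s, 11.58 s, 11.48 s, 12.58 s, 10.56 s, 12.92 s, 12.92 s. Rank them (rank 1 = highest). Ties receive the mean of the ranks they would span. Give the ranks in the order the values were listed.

4, 5, 6, 3, 7, 1.5, 1.5

Sorted (descending): 12.92, 12.92, 12.58, 12.51, 11.58, 11.48, 10.56
The 2 values of 12.92 occupy positions 1–2 → average rank (1+2)/2 = 1.5.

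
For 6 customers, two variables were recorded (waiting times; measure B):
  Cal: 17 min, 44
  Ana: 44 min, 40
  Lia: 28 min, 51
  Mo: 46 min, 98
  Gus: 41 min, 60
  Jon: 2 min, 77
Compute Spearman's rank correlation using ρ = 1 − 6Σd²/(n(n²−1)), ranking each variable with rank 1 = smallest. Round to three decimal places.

Ranks of variable 1: 2, 5, 3, 6, 4, 1
Ranks of variable 2: 2, 1, 3, 6, 4, 5
d = r₁ − r₂: 0, 4, 0, 0, 0, -4
d²: 0, 16, 0, 0, 0, 16; Σd² = 32
ρ = 1 − 6·32/(6·35) = 1 − 192/210 = 0.086

0.086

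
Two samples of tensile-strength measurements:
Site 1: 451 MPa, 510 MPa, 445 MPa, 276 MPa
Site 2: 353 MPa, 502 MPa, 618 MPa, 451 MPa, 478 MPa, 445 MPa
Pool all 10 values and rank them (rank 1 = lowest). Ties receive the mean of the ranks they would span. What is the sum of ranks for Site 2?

36

Sorted (ascending): 276, 353, 445, 445, 451, 451, 478, 502, 510, 618
The 2 values of 445 occupy positions 3–4 → average rank (3+4)/2 = 3.5.
The 2 values of 451 occupy positions 5–6 → average rank (5+6)/2 = 5.5.
Site 2 values → pooled ranks: 353→2, 502→8, 618→10, 451→5.5, 478→7, 445→3.5
Rank sum = 2 + 8 + 10 + 5.5 + 7 + 3.5 = 36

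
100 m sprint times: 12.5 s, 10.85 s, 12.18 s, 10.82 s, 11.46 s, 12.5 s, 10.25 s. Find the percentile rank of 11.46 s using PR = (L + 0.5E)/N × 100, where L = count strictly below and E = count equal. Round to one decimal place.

50.0

N = 7.
Strictly below 11.46: 3. Equal to 11.46: 1.
PR = (3 + 0.5·1)/7 × 100 = 50.0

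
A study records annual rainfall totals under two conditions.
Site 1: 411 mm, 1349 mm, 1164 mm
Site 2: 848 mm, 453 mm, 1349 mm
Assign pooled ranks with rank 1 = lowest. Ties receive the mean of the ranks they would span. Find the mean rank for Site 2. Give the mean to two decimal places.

3.50

Sorted (ascending): 411, 453, 848, 1164, 1349, 1349
The 2 values of 1349 occupy positions 5–6 → average rank (5+6)/2 = 5.5.
Site 2 values → pooled ranks: 848→3, 453→2, 1349→5.5
Mean rank = (3 + 2 + 5.5) / 3 = 3.50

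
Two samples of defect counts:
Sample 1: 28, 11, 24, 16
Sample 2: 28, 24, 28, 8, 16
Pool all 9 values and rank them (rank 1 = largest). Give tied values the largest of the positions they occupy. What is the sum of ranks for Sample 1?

Sorted (descending): 28, 28, 28, 24, 24, 16, 16, 11, 8
The 3 values of 28 occupy positions 1–3 → each gets rank 3.
The 2 values of 24 occupy positions 4–5 → each gets rank 5.
The 2 values of 16 occupy positions 6–7 → each gets rank 7.
Sample 1 values → pooled ranks: 28→3, 11→8, 24→5, 16→7
Rank sum = 3 + 8 + 5 + 7 = 23

23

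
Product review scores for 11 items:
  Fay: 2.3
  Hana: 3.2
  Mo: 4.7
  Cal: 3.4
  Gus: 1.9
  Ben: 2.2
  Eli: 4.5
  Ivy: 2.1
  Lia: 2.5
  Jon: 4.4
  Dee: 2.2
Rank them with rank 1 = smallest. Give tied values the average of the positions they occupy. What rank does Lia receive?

6

Sorted (ascending): 1.9, 2.1, 2.2, 2.2, 2.3, 2.5, 3.2, 3.4, 4.4, 4.5, 4.7
The 2 values of 2.2 occupy positions 3–4 → average rank (3+4)/2 = 3.5.
Lia has value 2.5 → rank 6.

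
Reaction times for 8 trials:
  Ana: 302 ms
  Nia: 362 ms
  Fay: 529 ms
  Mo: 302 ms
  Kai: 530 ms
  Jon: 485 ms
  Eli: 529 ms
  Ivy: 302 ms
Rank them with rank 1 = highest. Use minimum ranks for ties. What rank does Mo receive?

Sorted (descending): 530, 529, 529, 485, 362, 302, 302, 302
The 2 values of 529 occupy positions 2–3 → each gets rank 2.
The 3 values of 302 occupy positions 6–8 → each gets rank 6.
Mo has value 302 ms → rank 6.

6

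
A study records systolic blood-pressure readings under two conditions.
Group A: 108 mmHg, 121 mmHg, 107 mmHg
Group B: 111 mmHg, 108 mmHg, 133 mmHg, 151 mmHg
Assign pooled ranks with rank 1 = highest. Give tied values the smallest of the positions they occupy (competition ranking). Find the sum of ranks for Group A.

Sorted (descending): 151, 133, 121, 111, 108, 108, 107
The 2 values of 108 occupy positions 5–6 → each gets rank 5.
Group A values → pooled ranks: 108→5, 121→3, 107→7
Rank sum = 5 + 3 + 7 = 15

15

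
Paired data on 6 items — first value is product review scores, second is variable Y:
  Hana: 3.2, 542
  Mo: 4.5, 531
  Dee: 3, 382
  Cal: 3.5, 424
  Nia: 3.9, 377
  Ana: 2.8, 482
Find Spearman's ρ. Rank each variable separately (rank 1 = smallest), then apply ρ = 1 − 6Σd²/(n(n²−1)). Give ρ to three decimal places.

-0.029

Ranks of variable 1: 3, 6, 2, 4, 5, 1
Ranks of variable 2: 6, 5, 2, 3, 1, 4
d = r₁ − r₂: -3, 1, 0, 1, 4, -3
d²: 9, 1, 0, 1, 16, 9; Σd² = 36
ρ = 1 − 6·36/(6·35) = 1 − 216/210 = -0.029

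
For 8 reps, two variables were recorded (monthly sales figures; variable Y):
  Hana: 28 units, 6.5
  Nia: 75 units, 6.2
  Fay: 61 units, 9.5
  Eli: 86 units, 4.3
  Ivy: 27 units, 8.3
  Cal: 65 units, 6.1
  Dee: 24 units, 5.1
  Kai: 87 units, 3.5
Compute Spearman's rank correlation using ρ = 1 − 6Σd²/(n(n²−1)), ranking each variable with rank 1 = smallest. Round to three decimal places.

Ranks of variable 1: 3, 6, 4, 7, 2, 5, 1, 8
Ranks of variable 2: 6, 5, 8, 2, 7, 4, 3, 1
d = r₁ − r₂: -3, 1, -4, 5, -5, 1, -2, 7
d²: 9, 1, 16, 25, 25, 1, 4, 49; Σd² = 130
ρ = 1 − 6·130/(8·63) = 1 − 780/504 = -0.548

-0.548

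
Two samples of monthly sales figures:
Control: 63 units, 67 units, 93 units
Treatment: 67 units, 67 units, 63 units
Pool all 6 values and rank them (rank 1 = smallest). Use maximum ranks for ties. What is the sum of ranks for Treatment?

Sorted (ascending): 63, 63, 67, 67, 67, 93
The 2 values of 63 occupy positions 1–2 → each gets rank 2.
The 3 values of 67 occupy positions 3–5 → each gets rank 5.
Treatment values → pooled ranks: 67→5, 67→5, 63→2
Rank sum = 5 + 5 + 2 = 12

12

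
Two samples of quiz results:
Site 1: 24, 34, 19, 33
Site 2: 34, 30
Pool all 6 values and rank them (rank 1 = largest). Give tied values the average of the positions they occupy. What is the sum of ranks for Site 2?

Sorted (descending): 34, 34, 33, 30, 24, 19
The 2 values of 34 occupy positions 1–2 → average rank (1+2)/2 = 1.5.
Site 2 values → pooled ranks: 34→1.5, 30→4
Rank sum = 1.5 + 4 = 5.5

5.5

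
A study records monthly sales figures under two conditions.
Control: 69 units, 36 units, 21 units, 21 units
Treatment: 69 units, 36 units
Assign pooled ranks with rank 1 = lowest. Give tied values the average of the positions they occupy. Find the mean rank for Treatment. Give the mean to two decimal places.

4.50

Sorted (ascending): 21, 21, 36, 36, 69, 69
The 2 values of 21 occupy positions 1–2 → average rank (1+2)/2 = 1.5.
The 2 values of 36 occupy positions 3–4 → average rank (3+4)/2 = 3.5.
The 2 values of 69 occupy positions 5–6 → average rank (5+6)/2 = 5.5.
Treatment values → pooled ranks: 69→5.5, 36→3.5
Mean rank = (5.5 + 3.5) / 2 = 4.50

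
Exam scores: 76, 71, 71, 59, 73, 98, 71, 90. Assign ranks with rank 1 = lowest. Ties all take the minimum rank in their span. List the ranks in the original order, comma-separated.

Sorted (ascending): 59, 71, 71, 71, 73, 76, 90, 98
The 3 values of 71 occupy positions 2–4 → each gets rank 2.

6, 2, 2, 1, 5, 8, 2, 7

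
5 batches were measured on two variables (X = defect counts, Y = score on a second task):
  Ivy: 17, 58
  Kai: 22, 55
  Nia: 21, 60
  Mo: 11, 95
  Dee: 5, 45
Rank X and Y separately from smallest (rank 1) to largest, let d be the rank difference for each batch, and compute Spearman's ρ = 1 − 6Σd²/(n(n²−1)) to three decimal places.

0.100

Ranks of variable 1: 3, 5, 4, 2, 1
Ranks of variable 2: 3, 2, 4, 5, 1
d = r₁ − r₂: 0, 3, 0, -3, 0
d²: 0, 9, 0, 9, 0; Σd² = 18
ρ = 1 − 6·18/(5·24) = 1 − 108/120 = 0.100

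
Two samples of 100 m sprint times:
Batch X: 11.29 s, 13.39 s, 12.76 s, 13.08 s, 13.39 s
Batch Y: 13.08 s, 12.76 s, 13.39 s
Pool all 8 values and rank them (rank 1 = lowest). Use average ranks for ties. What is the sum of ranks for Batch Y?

14

Sorted (ascending): 11.29, 12.76, 12.76, 13.08, 13.08, 13.39, 13.39, 13.39
The 2 values of 12.76 occupy positions 2–3 → average rank (2+3)/2 = 2.5.
The 2 values of 13.08 occupy positions 4–5 → average rank (4+5)/2 = 4.5.
The 3 values of 13.39 occupy positions 6–8 → average rank 7.
Batch Y values → pooled ranks: 13.08→4.5, 12.76→2.5, 13.39→7
Rank sum = 4.5 + 2.5 + 7 = 14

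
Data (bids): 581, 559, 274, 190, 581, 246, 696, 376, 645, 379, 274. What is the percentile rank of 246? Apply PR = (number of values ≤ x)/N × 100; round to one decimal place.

N = 11.
Strictly below 246: 1. Equal to 246: 1.
PR = 2/11 × 100 = 18.2

18.2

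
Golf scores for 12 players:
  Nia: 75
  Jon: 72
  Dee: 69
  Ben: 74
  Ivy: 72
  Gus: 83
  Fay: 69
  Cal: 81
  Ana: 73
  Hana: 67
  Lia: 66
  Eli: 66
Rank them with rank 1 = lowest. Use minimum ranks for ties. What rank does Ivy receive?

Sorted (ascending): 66, 66, 67, 69, 69, 72, 72, 73, 74, 75, 81, 83
The 2 values of 66 occupy positions 1–2 → each gets rank 1.
The 2 values of 69 occupy positions 4–5 → each gets rank 4.
The 2 values of 72 occupy positions 6–7 → each gets rank 6.
Ivy has value 72 → rank 6.

6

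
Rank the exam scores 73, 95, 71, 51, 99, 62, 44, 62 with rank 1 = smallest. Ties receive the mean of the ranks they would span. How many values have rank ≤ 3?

2

Sorted (ascending): 44, 51, 62, 62, 71, 73, 95, 99
The 2 values of 62 occupy positions 3–4 → average rank (3+4)/2 = 3.5.
Ranks ≤ 3: {1, 2} → 2 values.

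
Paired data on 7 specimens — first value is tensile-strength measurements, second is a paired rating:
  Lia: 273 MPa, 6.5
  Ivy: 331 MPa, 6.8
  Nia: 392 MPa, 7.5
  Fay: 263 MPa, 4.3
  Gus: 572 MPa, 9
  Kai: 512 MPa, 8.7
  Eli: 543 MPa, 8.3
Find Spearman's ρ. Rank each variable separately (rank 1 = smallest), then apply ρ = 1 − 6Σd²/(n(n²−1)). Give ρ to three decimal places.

Ranks of variable 1: 2, 3, 4, 1, 7, 5, 6
Ranks of variable 2: 2, 3, 4, 1, 7, 6, 5
d = r₁ − r₂: 0, 0, 0, 0, 0, -1, 1
d²: 0, 0, 0, 0, 0, 1, 1; Σd² = 2
ρ = 1 − 6·2/(7·48) = 1 − 12/336 = 0.964

0.964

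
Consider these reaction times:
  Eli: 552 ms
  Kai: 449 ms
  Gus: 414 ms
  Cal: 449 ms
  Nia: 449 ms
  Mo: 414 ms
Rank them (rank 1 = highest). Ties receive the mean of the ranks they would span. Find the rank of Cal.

Sorted (descending): 552, 449, 449, 449, 414, 414
The 3 values of 449 occupy positions 2–4 → average rank 3.
The 2 values of 414 occupy positions 5–6 → average rank (5+6)/2 = 5.5.
Cal has value 449 ms → rank 3.

3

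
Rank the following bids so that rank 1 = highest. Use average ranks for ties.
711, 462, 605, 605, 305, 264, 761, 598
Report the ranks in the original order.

2, 6, 3.5, 3.5, 7, 8, 1, 5

Sorted (descending): 761, 711, 605, 605, 598, 462, 305, 264
The 2 values of 605 occupy positions 3–4 → average rank (3+4)/2 = 3.5.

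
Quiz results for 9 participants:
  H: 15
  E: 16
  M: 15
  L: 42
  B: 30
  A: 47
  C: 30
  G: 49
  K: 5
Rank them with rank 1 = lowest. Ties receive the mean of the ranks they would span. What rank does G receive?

Sorted (ascending): 5, 15, 15, 16, 30, 30, 42, 47, 49
The 2 values of 15 occupy positions 2–3 → average rank (2+3)/2 = 2.5.
The 2 values of 30 occupy positions 5–6 → average rank (5+6)/2 = 5.5.
G has value 49 → rank 9.

9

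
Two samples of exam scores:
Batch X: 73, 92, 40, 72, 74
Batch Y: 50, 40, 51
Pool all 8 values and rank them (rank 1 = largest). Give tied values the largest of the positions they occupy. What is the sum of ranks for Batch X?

Sorted (descending): 92, 74, 73, 72, 51, 50, 40, 40
The 2 values of 40 occupy positions 7–8 → each gets rank 8.
Batch X values → pooled ranks: 73→3, 92→1, 40→8, 72→4, 74→2
Rank sum = 3 + 1 + 8 + 4 + 2 = 18

18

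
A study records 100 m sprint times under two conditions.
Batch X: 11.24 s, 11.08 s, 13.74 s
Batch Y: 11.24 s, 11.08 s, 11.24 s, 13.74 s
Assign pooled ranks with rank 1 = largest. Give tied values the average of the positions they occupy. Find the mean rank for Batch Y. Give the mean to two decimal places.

Sorted (descending): 13.74, 13.74, 11.24, 11.24, 11.24, 11.08, 11.08
The 2 values of 13.74 occupy positions 1–2 → average rank (1+2)/2 = 1.5.
The 3 values of 11.24 occupy positions 3–5 → average rank 4.
The 2 values of 11.08 occupy positions 6–7 → average rank (6+7)/2 = 6.5.
Batch Y values → pooled ranks: 11.24→4, 11.08→6.5, 11.24→4, 13.74→1.5
Mean rank = (4 + 6.5 + 4 + 1.5) / 4 = 4.00

4.00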